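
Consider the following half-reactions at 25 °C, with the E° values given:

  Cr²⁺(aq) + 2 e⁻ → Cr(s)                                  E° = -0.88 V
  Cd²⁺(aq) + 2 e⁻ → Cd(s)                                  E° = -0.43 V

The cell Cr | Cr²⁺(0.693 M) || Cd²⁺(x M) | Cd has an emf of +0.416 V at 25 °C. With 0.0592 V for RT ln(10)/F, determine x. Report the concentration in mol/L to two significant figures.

0.049 M

Cd²⁺/Cd is the cathode, Cr²⁺/Cr the anode: E°cell = +0.45 V, n = 2.
Overall reaction: Cd²⁺(aq) + Cr(s) → Cd(s) + Cr²⁺(aq); Q = [Cr²⁺]^1/[Cd²⁺]^1.
From E = E° − (0.0592/n) log Q: log Q = (E° − E)·n/0.0592 = (+0.45 − (+0.416))·2/0.0592 = 1.1486.
So 1·log[Cd²⁺] = 1·log(0.693) − log Q = -0.1593 − (1.1486) = -1.3079; [Cd²⁺] = 10^(-1.3079) ≈ 0.049 M.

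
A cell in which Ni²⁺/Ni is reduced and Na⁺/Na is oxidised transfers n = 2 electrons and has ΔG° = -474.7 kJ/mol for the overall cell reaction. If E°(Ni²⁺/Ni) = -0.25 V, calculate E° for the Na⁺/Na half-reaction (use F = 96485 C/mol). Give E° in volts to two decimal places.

E°cell = −ΔG°/(nF) = −(-474.7×10³)/((2)(96485)) = +2.460 V.
Since Ni²⁺/Ni is the cathode and Na⁺/Na the anode, E°cell = E°(Ni²⁺/Ni) − E°(Na⁺/Na).
So E°(Na⁺/Na) = E°(Ni²⁺/Ni) − E°cell = (-0.25) − (+2.460) = -2.71 V.

-2.71 V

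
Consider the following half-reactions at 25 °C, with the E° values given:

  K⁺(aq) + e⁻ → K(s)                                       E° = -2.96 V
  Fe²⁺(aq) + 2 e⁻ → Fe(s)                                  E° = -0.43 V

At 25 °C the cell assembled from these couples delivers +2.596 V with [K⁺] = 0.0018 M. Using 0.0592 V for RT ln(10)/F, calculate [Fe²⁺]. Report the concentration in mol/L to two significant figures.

0.00055 M

Fe²⁺/Fe is the cathode, K⁺/K the anode: E°cell = +2.53 V, n = 2.
Overall reaction: Fe²⁺(aq) + 2 K(s) → Fe(s) + 2 K⁺(aq); Q = [K⁺]^2/[Fe²⁺]^1.
From E = E° − (0.0592/n) log Q: log Q = (E° − E)·n/0.0592 = (+2.53 − (+2.596))·2/0.0592 = -2.2297.
So 1·log[Fe²⁺] = 2·log(0.0018) − log Q = -5.4895 − (-2.2297) = -3.2598; [Fe²⁺] = 10^(-3.2598) ≈ 0.00055 M.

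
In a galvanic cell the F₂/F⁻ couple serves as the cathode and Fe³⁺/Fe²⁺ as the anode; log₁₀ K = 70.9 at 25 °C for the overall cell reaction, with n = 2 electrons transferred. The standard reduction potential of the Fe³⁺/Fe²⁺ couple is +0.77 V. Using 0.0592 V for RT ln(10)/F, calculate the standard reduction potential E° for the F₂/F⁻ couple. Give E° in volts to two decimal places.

E°cell = (0.0592/n)·log K = (0.0592/2)(70.9) = +2.099 V.
Since F₂/F⁻ is the cathode and Fe³⁺/Fe²⁺ the anode, E°cell = E°(F₂/F⁻) − E°(Fe³⁺/Fe²⁺).
So E°(F₂/F⁻) = E°cell + E°(Fe³⁺/Fe²⁺) = +2.099 + (+0.77) = +2.87 V.

+2.87 V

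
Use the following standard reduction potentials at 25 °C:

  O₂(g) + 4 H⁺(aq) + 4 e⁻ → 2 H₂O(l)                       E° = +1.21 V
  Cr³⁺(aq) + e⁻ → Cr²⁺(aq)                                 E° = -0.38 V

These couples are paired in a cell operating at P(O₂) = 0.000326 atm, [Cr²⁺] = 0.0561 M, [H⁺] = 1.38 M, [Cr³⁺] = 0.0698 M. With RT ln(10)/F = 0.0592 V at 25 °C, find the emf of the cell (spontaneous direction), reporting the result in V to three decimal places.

+1.541 V

O₂/H₂O is the cathode (higher E°), Cr³⁺/Cr²⁺ the anode: E°cell = +1.21 − (-0.38) = +1.59 V, n = 4.
Overall: O₂(g) + 4 H⁺(aq) + 4 Cr²⁺(aq) → 2 H₂O(l) + 4 Cr³⁺(aq)
Q = [Cr³⁺]^4 / (P(O₂)·[H⁺]^4·[Cr²⁺]^4); log Q = 3.307.
E = E° − (0.0592/n) log Q = +1.59 − (0.0592/4)(3.307) = +1.541 V.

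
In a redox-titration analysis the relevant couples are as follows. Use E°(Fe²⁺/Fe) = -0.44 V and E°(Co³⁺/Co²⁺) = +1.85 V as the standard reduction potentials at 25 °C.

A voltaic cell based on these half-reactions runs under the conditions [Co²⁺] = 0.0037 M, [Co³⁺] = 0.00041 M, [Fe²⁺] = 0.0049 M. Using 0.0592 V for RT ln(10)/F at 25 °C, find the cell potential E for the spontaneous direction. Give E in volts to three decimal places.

Co³⁺/Co²⁺ is the cathode (higher E°), Fe²⁺/Fe the anode: E°cell = +1.85 − (-0.44) = +2.29 V, n = 2.
Overall: 2 Co³⁺(aq) + Fe(s) → 2 Co²⁺(aq) + Fe²⁺(aq)
Q = [Co²⁺]^2·[Fe²⁺] / ([Co³⁺]^2); log Q = -0.399.
E = E° − (0.0592/n) log Q = +2.29 − (0.0592/2)(-0.399) = +2.302 V.

+2.302 V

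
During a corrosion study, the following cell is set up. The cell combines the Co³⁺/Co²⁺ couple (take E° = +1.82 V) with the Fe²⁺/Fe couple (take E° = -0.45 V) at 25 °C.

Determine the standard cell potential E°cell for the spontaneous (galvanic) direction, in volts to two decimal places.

+2.27 V

The Co³⁺/Co²⁺ couple has the higher reduction potential, so it is the cathode; Fe²⁺/Fe is oxidised at the anode.
E°cell = E°(cathode) − E°(anode) = (+1.82) − (-0.45) = +2.27 V.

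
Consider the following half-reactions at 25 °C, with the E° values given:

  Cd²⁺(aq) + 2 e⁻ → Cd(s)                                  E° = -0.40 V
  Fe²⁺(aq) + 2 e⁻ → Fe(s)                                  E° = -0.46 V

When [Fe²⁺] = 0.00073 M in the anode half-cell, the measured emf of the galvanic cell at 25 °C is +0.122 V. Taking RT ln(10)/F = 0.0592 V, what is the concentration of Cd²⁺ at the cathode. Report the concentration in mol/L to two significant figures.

0.091 M

Cd²⁺/Cd is the cathode, Fe²⁺/Fe the anode: E°cell = +0.06 V, n = 2.
Overall reaction: Cd²⁺(aq) + Fe(s) → Cd(s) + Fe²⁺(aq); Q = [Fe²⁺]^1/[Cd²⁺]^1.
From E = E° − (0.0592/n) log Q: log Q = (E° − E)·n/0.0592 = (+0.06 − (+0.122))·2/0.0592 = -2.0946.
So 1·log[Cd²⁺] = 1·log(0.00073) − log Q = -3.1367 − (-2.0946) = -1.0421; [Cd²⁺] = 10^(-1.0421) ≈ 0.091 M.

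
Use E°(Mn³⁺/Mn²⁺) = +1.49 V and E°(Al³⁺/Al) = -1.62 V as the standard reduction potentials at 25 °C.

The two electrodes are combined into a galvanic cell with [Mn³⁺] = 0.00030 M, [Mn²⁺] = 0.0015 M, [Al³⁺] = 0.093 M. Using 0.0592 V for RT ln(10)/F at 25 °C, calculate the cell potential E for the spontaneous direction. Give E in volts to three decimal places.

+3.089 V

Mn³⁺/Mn²⁺ is the cathode (higher E°), Al³⁺/Al the anode: E°cell = +1.49 − (-1.62) = +3.11 V, n = 3.
Overall: 3 Mn³⁺(aq) + Al(s) → 3 Mn²⁺(aq) + Al³⁺(aq)
Q = [Mn²⁺]^3·[Al³⁺] / ([Mn³⁺]^3); log Q = 1.065.
E = E° − (0.0592/n) log Q = +3.11 − (0.0592/3)(1.065) = +3.089 V.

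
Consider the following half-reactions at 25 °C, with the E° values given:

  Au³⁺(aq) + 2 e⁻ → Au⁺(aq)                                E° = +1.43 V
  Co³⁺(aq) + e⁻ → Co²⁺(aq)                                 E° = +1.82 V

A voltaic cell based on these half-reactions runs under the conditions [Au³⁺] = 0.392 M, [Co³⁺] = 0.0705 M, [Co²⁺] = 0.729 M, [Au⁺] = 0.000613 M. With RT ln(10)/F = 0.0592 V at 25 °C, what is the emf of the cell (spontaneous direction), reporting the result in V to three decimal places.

Co³⁺/Co²⁺ is the cathode (higher E°), Au³⁺/Au⁺ the anode: E°cell = +1.82 − (+1.43) = +0.39 V, n = 2.
Overall: 2 Co³⁺(aq) + Au⁺(aq) → 2 Co²⁺(aq) + Au³⁺(aq)
Q = [Co²⁺]^2·[Au³⁺] / ([Co³⁺]^2·[Au⁺]); log Q = 4.835.
E = E° − (0.0592/n) log Q = +0.39 − (0.0592/2)(4.835) = +0.247 V.

+0.247 V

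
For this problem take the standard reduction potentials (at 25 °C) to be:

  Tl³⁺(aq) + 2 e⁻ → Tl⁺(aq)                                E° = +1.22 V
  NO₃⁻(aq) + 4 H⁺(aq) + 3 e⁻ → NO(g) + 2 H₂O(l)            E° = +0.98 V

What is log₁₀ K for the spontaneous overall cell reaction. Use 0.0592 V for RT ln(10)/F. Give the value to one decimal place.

24.3

Cathode: Tl³⁺/Tl⁺; anode: NO₃⁻/NO. E°cell = +0.24 V, n = 6.
log K = nE°cell / 0.0592 = (6)(+0.24) / 0.0592 = 24.3.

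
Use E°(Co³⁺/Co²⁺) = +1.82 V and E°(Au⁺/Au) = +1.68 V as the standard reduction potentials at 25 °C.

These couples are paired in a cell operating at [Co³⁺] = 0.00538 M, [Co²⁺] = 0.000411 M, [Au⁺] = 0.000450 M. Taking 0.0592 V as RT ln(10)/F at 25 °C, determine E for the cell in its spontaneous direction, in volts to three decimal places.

+0.404 V

Co³⁺/Co²⁺ is the cathode (higher E°), Au⁺/Au the anode: E°cell = +1.82 − (+1.68) = +0.14 V, n = 1.
Overall: Co³⁺(aq) + Au(s) → Co²⁺(aq) + Au⁺(aq)
Q = [Co²⁺]·[Au⁺] / ([Co³⁺]); log Q = -4.464.
E = E° − (0.0592/n) log Q = +0.14 − (0.0592/1)(-4.464) = +0.404 V.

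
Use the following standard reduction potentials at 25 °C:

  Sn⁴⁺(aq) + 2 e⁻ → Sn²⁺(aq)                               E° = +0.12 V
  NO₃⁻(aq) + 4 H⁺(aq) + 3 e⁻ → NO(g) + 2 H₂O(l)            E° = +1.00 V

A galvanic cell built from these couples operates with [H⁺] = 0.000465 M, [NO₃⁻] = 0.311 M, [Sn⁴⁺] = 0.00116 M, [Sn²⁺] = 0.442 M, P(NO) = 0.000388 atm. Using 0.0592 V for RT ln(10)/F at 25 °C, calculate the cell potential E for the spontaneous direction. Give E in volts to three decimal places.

NO₃⁻/NO is the cathode (higher E°), Sn⁴⁺/Sn²⁺ the anode: E°cell = +1.00 − (+0.12) = +0.88 V, n = 6.
Overall: 2 NO₃⁻(aq) + 8 H⁺(aq) + 3 Sn²⁺(aq) → 2 NO(g) + 4 H₂O(l) + 3 Sn⁴⁺(aq)
Q = P(NO)^2·[Sn⁴⁺]^3 / ([NO₃⁻]^2·[H⁺]^8·[Sn²⁺]^3); log Q = 13.110.
E = E° − (0.0592/n) log Q = +0.88 − (0.0592/6)(13.110) = +0.751 V.

+0.751 V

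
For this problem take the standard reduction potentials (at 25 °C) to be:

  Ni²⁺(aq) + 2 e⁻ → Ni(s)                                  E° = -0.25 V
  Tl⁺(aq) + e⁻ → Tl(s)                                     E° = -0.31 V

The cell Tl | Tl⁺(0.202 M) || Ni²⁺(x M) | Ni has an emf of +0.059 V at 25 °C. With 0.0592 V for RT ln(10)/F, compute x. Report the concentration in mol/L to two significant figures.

0.038 M

Ni²⁺/Ni is the cathode, Tl⁺/Tl the anode: E°cell = +0.06 V, n = 2.
Overall reaction: Ni²⁺(aq) + 2 Tl(s) → Ni(s) + 2 Tl⁺(aq); Q = [Tl⁺]^2/[Ni²⁺]^1.
From E = E° − (0.0592/n) log Q: log Q = (E° − E)·n/0.0592 = (+0.06 − (+0.059))·2/0.0592 = 0.0338.
So 1·log[Ni²⁺] = 2·log(0.202) − log Q = -1.3893 − (0.0338) = -1.4231; [Ni²⁺] = 10^(-1.4231) ≈ 0.038 M.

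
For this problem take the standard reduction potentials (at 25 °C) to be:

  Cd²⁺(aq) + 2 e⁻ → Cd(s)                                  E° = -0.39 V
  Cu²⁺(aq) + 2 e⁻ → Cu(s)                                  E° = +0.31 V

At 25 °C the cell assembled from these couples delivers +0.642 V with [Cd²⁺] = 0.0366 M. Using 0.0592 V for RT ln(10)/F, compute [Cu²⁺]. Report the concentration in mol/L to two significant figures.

Cu²⁺/Cu is the cathode, Cd²⁺/Cd the anode: E°cell = +0.70 V, n = 2.
Overall reaction: Cu²⁺(aq) + Cd(s) → Cu(s) + Cd²⁺(aq); Q = [Cd²⁺]^1/[Cu²⁺]^1.
From E = E° − (0.0592/n) log Q: log Q = (E° − E)·n/0.0592 = (+0.70 − (+0.642))·2/0.0592 = 1.9595.
So 1·log[Cu²⁺] = 1·log(0.0366) − log Q = -1.4365 − (1.9595) = -3.3960; [Cu²⁺] = 10^(-3.3960) ≈ 0.00040 M.

0.00040 M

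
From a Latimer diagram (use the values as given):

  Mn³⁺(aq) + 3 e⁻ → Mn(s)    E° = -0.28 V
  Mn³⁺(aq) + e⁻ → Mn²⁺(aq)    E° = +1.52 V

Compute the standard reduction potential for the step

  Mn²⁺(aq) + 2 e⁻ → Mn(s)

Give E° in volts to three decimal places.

-1.180 V

Sequential free energies add, so n₃E°₃ = n₁E°₁ + n₂E°₂.
With n₃ = 3, and the known step contributing 1×(+1.52) V, the unknown satisfies 2·E° = 3×(-0.28) − 1×(+1.52) = -2.360.
E° = -2.360 / 2 = -1.180 V.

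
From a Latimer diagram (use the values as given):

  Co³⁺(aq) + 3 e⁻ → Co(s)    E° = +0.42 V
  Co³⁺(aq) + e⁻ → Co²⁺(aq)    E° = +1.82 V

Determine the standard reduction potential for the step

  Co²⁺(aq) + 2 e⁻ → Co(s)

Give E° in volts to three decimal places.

Sequential free energies add, so n₃E°₃ = n₁E°₁ + n₂E°₂.
With n₃ = 3, and the known step contributing 1×(+1.82) V, the unknown satisfies 2·E° = 3×(+0.42) − 1×(+1.82) = -0.560.
E° = -0.560 / 2 = -0.280 V.

-0.280 V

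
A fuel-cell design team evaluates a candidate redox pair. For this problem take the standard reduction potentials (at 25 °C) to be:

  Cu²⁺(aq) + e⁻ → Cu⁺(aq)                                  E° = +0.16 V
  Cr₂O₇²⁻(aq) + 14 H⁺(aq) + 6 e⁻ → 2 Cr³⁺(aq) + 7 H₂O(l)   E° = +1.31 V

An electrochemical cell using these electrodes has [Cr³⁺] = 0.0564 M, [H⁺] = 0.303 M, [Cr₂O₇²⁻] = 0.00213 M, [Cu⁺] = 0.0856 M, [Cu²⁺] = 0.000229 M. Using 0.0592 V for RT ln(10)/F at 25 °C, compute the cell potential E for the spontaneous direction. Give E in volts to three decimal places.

+1.229 V

Cr₂O₇²⁻/Cr³⁺ is the cathode (higher E°), Cu²⁺/Cu⁺ the anode: E°cell = +1.31 − (+0.16) = +1.15 V, n = 6.
Overall: Cr₂O₇²⁻(aq) + 14 H⁺(aq) + 6 Cu⁺(aq) → 2 Cr³⁺(aq) + 7 H₂O(l) + 6 Cu²⁺(aq)
Q = [Cr³⁺]^2·[Cu²⁺]^6 / ([Cr₂O₇²⁻]·[H⁺]^14·[Cu⁺]^6); log Q = -8.002.
E = E° − (0.0592/n) log Q = +1.15 − (0.0592/6)(-8.002) = +1.229 V.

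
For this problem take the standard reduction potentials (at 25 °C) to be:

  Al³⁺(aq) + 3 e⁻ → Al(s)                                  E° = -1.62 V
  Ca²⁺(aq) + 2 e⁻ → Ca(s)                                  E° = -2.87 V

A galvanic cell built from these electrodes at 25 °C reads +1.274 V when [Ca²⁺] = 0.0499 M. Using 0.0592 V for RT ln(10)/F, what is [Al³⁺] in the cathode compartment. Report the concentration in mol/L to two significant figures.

Al³⁺/Al is the cathode, Ca²⁺/Ca the anode: E°cell = +1.25 V, n = 6.
Overall reaction: 2 Al³⁺(aq) + 3 Ca(s) → 2 Al(s) + 3 Ca²⁺(aq); Q = [Ca²⁺]^3/[Al³⁺]^2.
From E = E° − (0.0592/n) log Q: log Q = (E° − E)·n/0.0592 = (+1.25 − (+1.274))·6/0.0592 = -2.4324.
So 2·log[Al³⁺] = 3·log(0.0499) − log Q = -3.9057 − (-2.4324) = -1.4733; log[Al³⁺] = -1.4733 / 2 = -0.7367; [Al³⁺] = 10^(-0.7367) ≈ 0.18 M.

0.18 M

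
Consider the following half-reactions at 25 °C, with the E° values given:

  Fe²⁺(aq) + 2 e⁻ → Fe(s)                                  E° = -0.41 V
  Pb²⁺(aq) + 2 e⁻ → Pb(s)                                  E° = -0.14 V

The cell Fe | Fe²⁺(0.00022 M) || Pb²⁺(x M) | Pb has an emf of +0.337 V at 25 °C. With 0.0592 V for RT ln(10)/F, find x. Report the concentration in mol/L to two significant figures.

Pb²⁺/Pb is the cathode, Fe²⁺/Fe the anode: E°cell = +0.27 V, n = 2.
Overall reaction: Pb²⁺(aq) + Fe(s) → Pb(s) + Fe²⁺(aq); Q = [Fe²⁺]^1/[Pb²⁺]^1.
From E = E° − (0.0592/n) log Q: log Q = (E° − E)·n/0.0592 = (+0.27 − (+0.337))·2/0.0592 = -2.2635.
So 1·log[Pb²⁺] = 1·log(0.00022) − log Q = -3.6576 − (-2.2635) = -1.3941; [Pb²⁺] = 10^(-1.3941) ≈ 0.040 M.

0.040 M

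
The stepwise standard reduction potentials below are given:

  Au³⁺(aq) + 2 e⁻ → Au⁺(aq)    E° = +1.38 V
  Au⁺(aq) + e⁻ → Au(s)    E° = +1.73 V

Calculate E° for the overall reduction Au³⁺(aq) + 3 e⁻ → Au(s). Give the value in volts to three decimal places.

Since ΔG° = −nFE° is additive over sequential reductions, n₃E°₃ = n₁E°₁ + n₂E°₂.
E°₃ = (2×+1.38 + 1×+1.73) / 3 = (+4.490) / 3 = +1.497 V.

+1.497 V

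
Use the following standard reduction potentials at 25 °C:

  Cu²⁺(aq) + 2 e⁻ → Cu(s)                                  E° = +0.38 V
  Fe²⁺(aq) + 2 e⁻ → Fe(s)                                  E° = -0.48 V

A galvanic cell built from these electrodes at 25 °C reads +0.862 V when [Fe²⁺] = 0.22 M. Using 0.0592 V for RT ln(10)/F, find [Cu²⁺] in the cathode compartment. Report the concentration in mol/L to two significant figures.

Cu²⁺/Cu is the cathode, Fe²⁺/Fe the anode: E°cell = +0.86 V, n = 2.
Overall reaction: Cu²⁺(aq) + Fe(s) → Cu(s) + Fe²⁺(aq); Q = [Fe²⁺]^1/[Cu²⁺]^1.
From E = E° − (0.0592/n) log Q: log Q = (E° − E)·n/0.0592 = (+0.86 − (+0.862))·2/0.0592 = -0.0676.
So 1·log[Cu²⁺] = 1·log(0.22) − log Q = -0.6576 − (-0.0676) = -0.5900; [Cu²⁺] = 10^(-0.5900) ≈ 0.26 M.

0.26 M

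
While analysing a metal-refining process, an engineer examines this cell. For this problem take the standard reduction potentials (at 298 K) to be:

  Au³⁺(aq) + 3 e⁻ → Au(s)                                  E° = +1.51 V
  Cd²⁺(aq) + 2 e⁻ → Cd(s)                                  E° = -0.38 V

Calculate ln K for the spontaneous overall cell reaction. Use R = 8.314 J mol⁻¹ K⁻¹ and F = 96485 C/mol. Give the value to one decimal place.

441.6

Cathode: Au³⁺/Au; anode: Cd²⁺/Cd. E°cell = (+1.51) − (-0.38) = +1.89 V, with n = 6.
ΔG° = −nFE° = −RT ln K, so ln K = nFE°/(RT) = (6)(96485)(+1.89) / ((8.314)(298)) = 441.618.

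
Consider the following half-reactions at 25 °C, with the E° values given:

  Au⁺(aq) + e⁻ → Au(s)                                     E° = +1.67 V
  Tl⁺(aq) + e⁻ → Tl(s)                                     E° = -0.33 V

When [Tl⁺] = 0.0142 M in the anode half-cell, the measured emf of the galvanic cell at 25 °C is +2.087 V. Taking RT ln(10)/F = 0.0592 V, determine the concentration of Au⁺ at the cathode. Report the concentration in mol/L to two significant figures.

0.42 M

Au⁺/Au is the cathode, Tl⁺/Tl the anode: E°cell = +2.00 V, n = 1.
Overall reaction: Au⁺(aq) + Tl(s) → Au(s) + Tl⁺(aq); Q = [Tl⁺]^1/[Au⁺]^1.
From E = E° − (0.0592/n) log Q: log Q = (E° − E)·n/0.0592 = (+2.00 − (+2.087))·1/0.0592 = -1.4696.
So 1·log[Au⁺] = 1·log(0.0142) − log Q = -1.8477 − (-1.4696) = -0.3781; [Au⁺] = 10^(-0.3781) ≈ 0.42 M.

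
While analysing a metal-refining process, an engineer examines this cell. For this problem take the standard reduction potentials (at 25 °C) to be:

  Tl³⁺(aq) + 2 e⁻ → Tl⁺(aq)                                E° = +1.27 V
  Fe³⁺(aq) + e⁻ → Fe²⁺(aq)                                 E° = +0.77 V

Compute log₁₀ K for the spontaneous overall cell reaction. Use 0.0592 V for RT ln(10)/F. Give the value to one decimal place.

16.9

Cathode: Tl³⁺/Tl⁺; anode: Fe³⁺/Fe²⁺. E°cell = +0.50 V, n = 2.
log K = nE°cell / 0.0592 = (2)(+0.50) / 0.0592 = 16.9.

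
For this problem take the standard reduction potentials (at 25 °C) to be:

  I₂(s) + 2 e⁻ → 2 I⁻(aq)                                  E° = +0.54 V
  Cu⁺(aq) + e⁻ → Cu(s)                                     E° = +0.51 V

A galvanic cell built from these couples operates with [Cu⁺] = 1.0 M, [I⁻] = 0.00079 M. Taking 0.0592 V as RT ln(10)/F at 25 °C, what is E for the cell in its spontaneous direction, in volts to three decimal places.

I₂/I⁻ is the cathode (higher E°), Cu⁺/Cu the anode: E°cell = +0.54 − (+0.51) = +0.03 V, n = 2.
Overall: I₂(s) + 2 Cu(s) → 2 I⁻(aq) + 2 Cu⁺(aq)
Q = [I⁻]^2·[Cu⁺]^2; log Q = -6.205.
E = E° − (0.0592/n) log Q = +0.03 − (0.0592/2)(-6.205) = +0.214 V.

+0.214 V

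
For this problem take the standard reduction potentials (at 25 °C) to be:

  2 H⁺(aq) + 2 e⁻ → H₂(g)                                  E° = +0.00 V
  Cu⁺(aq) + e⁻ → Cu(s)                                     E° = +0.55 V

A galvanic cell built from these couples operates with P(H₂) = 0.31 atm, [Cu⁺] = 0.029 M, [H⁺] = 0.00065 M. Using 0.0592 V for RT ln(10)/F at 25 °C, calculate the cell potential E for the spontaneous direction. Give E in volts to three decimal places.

+0.633 V

Cu⁺/Cu is the cathode (higher E°), H⁺/H₂ the anode: E°cell = +0.55 − (+0.00) = +0.55 V, n = 2.
Overall: 2 Cu⁺(aq) + H₂(g) → 2 Cu(s) + 2 H⁺(aq)
Q = [H⁺]^2 / ([Cu⁺]^2·P(H₂)); log Q = -2.790.
E = E° − (0.0592/n) log Q = +0.55 − (0.0592/2)(-2.790) = +0.633 V.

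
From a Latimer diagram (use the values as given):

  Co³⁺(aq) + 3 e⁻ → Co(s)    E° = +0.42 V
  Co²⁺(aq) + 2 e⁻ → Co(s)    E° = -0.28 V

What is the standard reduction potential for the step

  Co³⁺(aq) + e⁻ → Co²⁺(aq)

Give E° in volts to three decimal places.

+1.820 V

Sequential free energies add, so n₃E°₃ = n₁E°₁ + n₂E°₂.
With n₃ = 3, and the known step contributing 2×(-0.28) V, the unknown satisfies 1·E° = 3×(+0.42) − 2×(-0.28) = +1.820.
E° = +1.820 / 1 = +1.820 V.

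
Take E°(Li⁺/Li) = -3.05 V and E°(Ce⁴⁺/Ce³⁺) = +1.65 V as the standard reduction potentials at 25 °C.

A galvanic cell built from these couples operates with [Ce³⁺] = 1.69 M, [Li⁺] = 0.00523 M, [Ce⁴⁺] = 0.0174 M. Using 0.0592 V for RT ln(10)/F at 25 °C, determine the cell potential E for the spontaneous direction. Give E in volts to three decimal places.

Ce⁴⁺/Ce³⁺ is the cathode (higher E°), Li⁺/Li the anode: E°cell = +1.65 − (-3.05) = +4.70 V, n = 1.
Overall: Ce⁴⁺(aq) + Li(s) → Ce³⁺(aq) + Li⁺(aq)
Q = [Ce³⁺]·[Li⁺] / ([Ce⁴⁺]); log Q = -0.294.
E = E° − (0.0592/n) log Q = +4.70 − (0.0592/1)(-0.294) = +4.717 V.

+4.717 V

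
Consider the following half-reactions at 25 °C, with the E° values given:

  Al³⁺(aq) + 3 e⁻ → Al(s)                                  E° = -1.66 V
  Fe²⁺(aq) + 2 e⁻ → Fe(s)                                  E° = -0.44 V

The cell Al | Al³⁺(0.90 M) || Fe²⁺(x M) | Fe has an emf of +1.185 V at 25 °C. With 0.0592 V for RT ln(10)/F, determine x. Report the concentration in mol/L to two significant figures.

Fe²⁺/Fe is the cathode, Al³⁺/Al the anode: E°cell = +1.22 V, n = 6.
Overall reaction: 3 Fe²⁺(aq) + 2 Al(s) → 3 Fe(s) + 2 Al³⁺(aq); Q = [Al³⁺]^2/[Fe²⁺]^3.
From E = E° − (0.0592/n) log Q: log Q = (E° − E)·n/0.0592 = (+1.22 − (+1.185))·6/0.0592 = 3.5473.
So 3·log[Fe²⁺] = 2·log(0.9) − log Q = -0.0915 − (3.5473) = -3.6388; log[Fe²⁺] = -3.6388 / 3 = -1.2129; [Fe²⁺] = 10^(-1.2129) ≈ 0.061 M.

0.061 M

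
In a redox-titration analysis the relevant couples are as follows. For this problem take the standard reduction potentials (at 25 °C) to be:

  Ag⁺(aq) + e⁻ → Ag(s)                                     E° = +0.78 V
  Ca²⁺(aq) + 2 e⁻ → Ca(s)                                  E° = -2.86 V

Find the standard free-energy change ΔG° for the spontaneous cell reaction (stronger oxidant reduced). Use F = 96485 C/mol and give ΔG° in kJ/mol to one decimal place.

-702.4 kJ/mol

Ag⁺/Ag (E° = +0.78 V) is the cathode; Ca²⁺/Ca (E° = -2.86 V) is the anode, so E°cell = +3.64 V.
Balancing electrons gives n = 2 (lcm of 1 and 2).
ΔG° = −nFE° = −(2)(96485)(+3.64) = -702,411 J = -702.4 kJ/mol.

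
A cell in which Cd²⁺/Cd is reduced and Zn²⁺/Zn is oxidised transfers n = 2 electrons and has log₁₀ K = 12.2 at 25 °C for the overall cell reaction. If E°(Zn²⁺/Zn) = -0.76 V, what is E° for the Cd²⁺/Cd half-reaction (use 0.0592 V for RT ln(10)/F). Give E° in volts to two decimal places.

-0.40 V

E°cell = (0.0592/n)·log K = (0.0592/2)(12.2) = +0.361 V.
Since Cd²⁺/Cd is the cathode and Zn²⁺/Zn the anode, E°cell = E°(Cd²⁺/Cd) − E°(Zn²⁺/Zn).
So E°(Cd²⁺/Cd) = E°cell + E°(Zn²⁺/Zn) = +0.361 + (-0.76) = -0.40 V.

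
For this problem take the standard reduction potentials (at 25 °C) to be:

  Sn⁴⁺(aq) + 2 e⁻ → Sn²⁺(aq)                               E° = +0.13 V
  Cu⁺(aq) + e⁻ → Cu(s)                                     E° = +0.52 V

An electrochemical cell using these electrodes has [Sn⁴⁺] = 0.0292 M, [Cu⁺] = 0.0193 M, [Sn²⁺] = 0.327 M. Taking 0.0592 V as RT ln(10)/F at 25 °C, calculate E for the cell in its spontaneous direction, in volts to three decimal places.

Cu⁺/Cu is the cathode (higher E°), Sn⁴⁺/Sn²⁺ the anode: E°cell = +0.52 − (+0.13) = +0.39 V, n = 2.
Overall: 2 Cu⁺(aq) + Sn²⁺(aq) → 2 Cu(s) + Sn⁴⁺(aq)
Q = [Sn⁴⁺] / ([Cu⁺]^2·[Sn²⁺]); log Q = 2.380.
E = E° − (0.0592/n) log Q = +0.39 − (0.0592/2)(2.380) = +0.320 V.

+0.320 V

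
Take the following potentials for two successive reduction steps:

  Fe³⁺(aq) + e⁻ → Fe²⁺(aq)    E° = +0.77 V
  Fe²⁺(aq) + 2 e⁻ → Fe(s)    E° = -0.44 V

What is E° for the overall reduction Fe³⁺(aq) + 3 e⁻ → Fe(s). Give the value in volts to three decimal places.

-0.037 V

Since ΔG° = −nFE° is additive over sequential reductions, n₃E°₃ = n₁E°₁ + n₂E°₂.
E°₃ = (1×+0.77 + 2×-0.44) / 3 = (-0.110) / 3 = -0.037 V.
Simply averaging or adding the two E° values would be wrong; the electron-weighted sum is required.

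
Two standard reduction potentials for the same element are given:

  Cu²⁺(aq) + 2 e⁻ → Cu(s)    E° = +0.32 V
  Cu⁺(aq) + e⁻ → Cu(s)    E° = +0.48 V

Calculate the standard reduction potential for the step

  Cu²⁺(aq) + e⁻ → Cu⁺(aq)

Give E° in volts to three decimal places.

Sequential free energies add, so n₃E°₃ = n₁E°₁ + n₂E°₂.
With n₃ = 2, and the known step contributing 1×(+0.48) V, the unknown satisfies 1·E° = 2×(+0.32) − 1×(+0.48) = +0.160.
E° = +0.160 / 1 = +0.160 V.

+0.160 V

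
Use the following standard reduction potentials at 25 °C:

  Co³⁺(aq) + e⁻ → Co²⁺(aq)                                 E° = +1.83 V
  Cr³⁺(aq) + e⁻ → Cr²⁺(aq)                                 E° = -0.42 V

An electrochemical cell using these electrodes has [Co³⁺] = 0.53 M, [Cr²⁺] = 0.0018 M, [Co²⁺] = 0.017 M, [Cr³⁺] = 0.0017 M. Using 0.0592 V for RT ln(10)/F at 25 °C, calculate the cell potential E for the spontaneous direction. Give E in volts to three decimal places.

Co³⁺/Co²⁺ is the cathode (higher E°), Cr³⁺/Cr²⁺ the anode: E°cell = +1.83 − (-0.42) = +2.25 V, n = 1.
Overall: Co³⁺(aq) + Cr²⁺(aq) → Co²⁺(aq) + Cr³⁺(aq)
Q = [Co²⁺]·[Cr³⁺] / ([Co³⁺]·[Cr²⁺]); log Q = -1.519.
E = E° − (0.0592/n) log Q = +2.25 − (0.0592/1)(-1.519) = +2.340 V.

+2.340 V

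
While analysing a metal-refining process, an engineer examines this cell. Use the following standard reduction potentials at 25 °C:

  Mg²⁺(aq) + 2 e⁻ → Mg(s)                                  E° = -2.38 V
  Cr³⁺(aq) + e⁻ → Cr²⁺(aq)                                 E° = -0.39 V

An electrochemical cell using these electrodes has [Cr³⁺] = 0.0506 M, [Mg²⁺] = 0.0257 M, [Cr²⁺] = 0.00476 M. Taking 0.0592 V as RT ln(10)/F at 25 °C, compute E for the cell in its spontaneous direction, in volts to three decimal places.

Cr³⁺/Cr²⁺ is the cathode (higher E°), Mg²⁺/Mg the anode: E°cell = -0.39 − (-2.38) = +1.99 V, n = 2.
Overall: 2 Cr³⁺(aq) + Mg(s) → 2 Cr²⁺(aq) + Mg²⁺(aq)
Q = [Cr²⁺]^2·[Mg²⁺] / ([Cr³⁺]^2); log Q = -3.643.
E = E° − (0.0592/n) log Q = +1.99 − (0.0592/2)(-3.643) = +2.098 V.

+2.098 V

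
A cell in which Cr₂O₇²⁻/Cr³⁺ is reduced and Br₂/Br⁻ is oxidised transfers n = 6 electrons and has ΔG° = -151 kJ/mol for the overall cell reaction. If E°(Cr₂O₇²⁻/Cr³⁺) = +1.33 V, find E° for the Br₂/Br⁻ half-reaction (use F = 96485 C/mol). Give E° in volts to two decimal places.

E°cell = −ΔG°/(nF) = −(-151×10³)/((6)(96485)) = +0.261 V.
Since Cr₂O₇²⁻/Cr³⁺ is the cathode and Br₂/Br⁻ the anode, E°cell = E°(Cr₂O₇²⁻/Cr³⁺) − E°(Br₂/Br⁻).
So E°(Br₂/Br⁻) = E°(Cr₂O₇²⁻/Cr³⁺) − E°cell = (+1.33) − (+0.261) = +1.07 V.

+1.07 V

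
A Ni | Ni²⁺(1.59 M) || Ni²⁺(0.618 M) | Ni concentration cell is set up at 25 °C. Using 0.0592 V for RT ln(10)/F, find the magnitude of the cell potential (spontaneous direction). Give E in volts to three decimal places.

For a concentration cell E°cell = 0. The 1.59 M side is the cathode (reduction is favoured where [Ni²⁺] is higher).
With n = 2, E = −(0.0592/2) log([Ni²⁺]ₐₙ/[Ni²⁺]꜀ₐₜ) = −(0.0592/2) log(0.618/1.59) = −(0.0592/2)(-0.410) = +0.012 V.

+0.012 V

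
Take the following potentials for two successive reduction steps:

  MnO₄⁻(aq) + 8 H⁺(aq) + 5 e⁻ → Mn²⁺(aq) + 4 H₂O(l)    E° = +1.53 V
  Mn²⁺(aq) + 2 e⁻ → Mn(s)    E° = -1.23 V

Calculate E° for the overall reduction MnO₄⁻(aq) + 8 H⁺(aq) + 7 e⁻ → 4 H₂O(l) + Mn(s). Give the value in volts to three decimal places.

Standard free energies of sequential steps add: ΔG°₃ = ΔG°₁ + ΔG°₂, so n₃E°₃ = n₁E°₁ + n₂E°₂.
E°₃ = (5×+1.53 + 2×-1.23) / 7 = (+5.190) / 7 = +0.741 V.
E° values themselves are not directly additive — weighting by electron count is essential.

+0.741 V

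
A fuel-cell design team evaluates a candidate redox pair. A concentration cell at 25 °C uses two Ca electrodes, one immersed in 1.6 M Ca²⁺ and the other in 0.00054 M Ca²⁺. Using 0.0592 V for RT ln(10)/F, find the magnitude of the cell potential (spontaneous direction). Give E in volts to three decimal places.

+0.103 V

For a concentration cell E°cell = 0. The 1.6 M side is the cathode (reduction is favoured where [Ca²⁺] is higher).
With n = 2, E = −(0.0592/2) log([Ca²⁺]ₐₙ/[Ca²⁺]꜀ₐₜ) = −(0.0592/2) log(0.00054/1.6) = −(0.0592/2)(-3.472) = +0.103 V.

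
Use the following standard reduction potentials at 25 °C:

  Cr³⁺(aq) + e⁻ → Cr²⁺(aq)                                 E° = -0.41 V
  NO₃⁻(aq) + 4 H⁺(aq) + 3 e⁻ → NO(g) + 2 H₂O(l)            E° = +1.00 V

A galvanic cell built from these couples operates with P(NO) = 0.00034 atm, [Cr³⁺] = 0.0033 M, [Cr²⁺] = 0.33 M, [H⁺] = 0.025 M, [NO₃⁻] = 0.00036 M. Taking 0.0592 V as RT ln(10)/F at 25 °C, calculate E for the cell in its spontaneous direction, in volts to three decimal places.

NO₃⁻/NO is the cathode (higher E°), Cr³⁺/Cr²⁺ the anode: E°cell = +1.00 − (-0.41) = +1.41 V, n = 3.
Overall: NO₃⁻(aq) + 4 H⁺(aq) + 3 Cr²⁺(aq) → NO(g) + 2 H₂O(l) + 3 Cr³⁺(aq)
Q = P(NO)·[Cr³⁺]^3 / ([NO₃⁻]·[H⁺]^4·[Cr²⁺]^3); log Q = 0.383.
E = E° − (0.0592/n) log Q = +1.41 − (0.0592/3)(0.383) = +1.402 V.

+1.402 V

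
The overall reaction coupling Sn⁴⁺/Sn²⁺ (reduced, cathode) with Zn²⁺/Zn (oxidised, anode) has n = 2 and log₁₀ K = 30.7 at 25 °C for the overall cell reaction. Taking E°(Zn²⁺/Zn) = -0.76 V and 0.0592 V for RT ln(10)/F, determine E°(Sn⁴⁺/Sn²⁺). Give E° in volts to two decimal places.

+0.15 V

E°cell = (0.0592/n)·log K = (0.0592/2)(30.7) = +0.909 V.
Since Sn⁴⁺/Sn²⁺ is the cathode and Zn²⁺/Zn the anode, E°cell = E°(Sn⁴⁺/Sn²⁺) − E°(Zn²⁺/Zn).
So E°(Sn⁴⁺/Sn²⁺) = E°cell + E°(Zn²⁺/Zn) = +0.909 + (-0.76) = +0.15 V.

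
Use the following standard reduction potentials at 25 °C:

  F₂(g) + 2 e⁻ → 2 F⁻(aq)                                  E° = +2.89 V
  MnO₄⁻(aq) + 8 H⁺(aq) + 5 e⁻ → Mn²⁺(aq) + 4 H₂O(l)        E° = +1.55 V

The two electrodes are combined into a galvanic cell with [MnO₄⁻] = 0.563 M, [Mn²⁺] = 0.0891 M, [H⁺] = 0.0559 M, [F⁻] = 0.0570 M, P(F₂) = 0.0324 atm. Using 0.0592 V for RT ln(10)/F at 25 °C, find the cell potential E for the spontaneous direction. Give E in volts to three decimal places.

F₂/F⁻ is the cathode (higher E°), MnO₄⁻/Mn²⁺ the anode: E°cell = +2.89 − (+1.55) = +1.34 V, n = 10.
Overall: 5 F₂(g) + 2 Mn²⁺(aq) + 8 H₂O(l) → 10 F⁻(aq) + 2 MnO₄⁻(aq) + 16 H⁺(aq)
Q = [F⁻]^10·[MnO₄⁻]^2·[H⁺]^16 / (P(F₂)^5·[Mn²⁺]^2); log Q = -23.434.
E = E° − (0.0592/n) log Q = +1.34 − (0.0592/10)(-23.434) = +1.479 V.

+1.479 V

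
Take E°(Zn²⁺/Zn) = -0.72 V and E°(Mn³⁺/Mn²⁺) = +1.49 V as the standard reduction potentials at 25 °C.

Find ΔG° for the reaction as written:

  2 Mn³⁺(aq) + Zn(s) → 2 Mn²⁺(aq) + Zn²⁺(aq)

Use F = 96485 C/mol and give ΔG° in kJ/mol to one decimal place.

As written, Mn³⁺/Mn²⁺ is reduced (cathode) and Zn²⁺/Zn is oxidised (anode), so E°cell = (+1.49) − (-0.72) = +2.21 V.
Balancing electrons gives n = 2.
ΔG° = −nFE° = −(2)(96485)(+2.21) = -426,464 J = -426.5 kJ/mol.

-426.5 kJ/mol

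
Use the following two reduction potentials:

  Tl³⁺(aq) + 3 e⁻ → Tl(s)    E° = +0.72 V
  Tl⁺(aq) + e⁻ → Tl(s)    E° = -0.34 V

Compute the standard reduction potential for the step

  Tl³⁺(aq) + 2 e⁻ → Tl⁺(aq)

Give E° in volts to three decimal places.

Sequential free energies add, so n₃E°₃ = n₁E°₁ + n₂E°₂.
With n₃ = 3, and the known step contributing 1×(-0.34) V, the unknown satisfies 2·E° = 3×(+0.72) − 1×(-0.34) = +2.500.
E° = +2.500 / 2 = +1.250 V.

+1.250 V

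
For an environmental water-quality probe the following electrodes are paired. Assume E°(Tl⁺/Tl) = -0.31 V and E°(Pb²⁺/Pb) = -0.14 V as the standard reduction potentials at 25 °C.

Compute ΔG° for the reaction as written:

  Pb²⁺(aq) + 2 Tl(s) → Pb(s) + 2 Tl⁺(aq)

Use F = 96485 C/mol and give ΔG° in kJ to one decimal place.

-32.8 kJ

As written, Pb²⁺/Pb is reduced (cathode) and Tl⁺/Tl is oxidised (anode), so E°cell = (-0.14) − (-0.31) = +0.17 V.
Balancing electrons gives n = 2.
ΔG° = −nFE° = −(2)(96485)(+0.17) = -32,805 J = -32.8 kJ.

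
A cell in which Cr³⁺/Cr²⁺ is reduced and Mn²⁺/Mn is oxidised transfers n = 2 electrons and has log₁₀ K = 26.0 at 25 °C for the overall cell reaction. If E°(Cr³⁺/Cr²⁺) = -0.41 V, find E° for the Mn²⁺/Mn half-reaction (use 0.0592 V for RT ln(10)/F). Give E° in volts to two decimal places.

-1.18 V

E°cell = (0.0592/n)·log K = (0.0592/2)(26.0) = +0.770 V.
Since Cr³⁺/Cr²⁺ is the cathode and Mn²⁺/Mn the anode, E°cell = E°(Cr³⁺/Cr²⁺) − E°(Mn²⁺/Mn).
So E°(Mn²⁺/Mn) = E°(Cr³⁺/Cr²⁺) − E°cell = (-0.41) − (+0.770) = -1.18 V.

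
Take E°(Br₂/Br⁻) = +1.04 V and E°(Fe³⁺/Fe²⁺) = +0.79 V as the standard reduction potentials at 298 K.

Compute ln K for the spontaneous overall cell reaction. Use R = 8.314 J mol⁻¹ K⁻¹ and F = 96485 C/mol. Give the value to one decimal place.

Cathode: Br₂/Br⁻; anode: Fe³⁺/Fe²⁺. E°cell = (+1.04) − (+0.79) = +0.25 V, with n = 2.
ΔG° = −nFE° = −RT ln K, so ln K = nFE°/(RT) = (2)(96485)(+0.25) / ((8.314)(298)) = 19.472.

19.5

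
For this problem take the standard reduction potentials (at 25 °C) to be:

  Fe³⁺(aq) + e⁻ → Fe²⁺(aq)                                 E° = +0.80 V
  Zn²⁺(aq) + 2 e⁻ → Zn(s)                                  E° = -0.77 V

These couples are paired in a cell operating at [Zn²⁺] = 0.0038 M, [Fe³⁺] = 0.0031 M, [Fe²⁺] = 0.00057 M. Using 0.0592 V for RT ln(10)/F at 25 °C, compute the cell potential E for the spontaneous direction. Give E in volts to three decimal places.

Fe³⁺/Fe²⁺ is the cathode (higher E°), Zn²⁺/Zn the anode: E°cell = +0.80 − (-0.77) = +1.57 V, n = 2.
Overall: 2 Fe³⁺(aq) + Zn(s) → 2 Fe²⁺(aq) + Zn²⁺(aq)
Q = [Fe²⁺]^2·[Zn²⁺] / ([Fe³⁺]^2); log Q = -3.891.
E = E° − (0.0592/n) log Q = +1.57 − (0.0592/2)(-3.891) = +1.685 V.

+1.685 V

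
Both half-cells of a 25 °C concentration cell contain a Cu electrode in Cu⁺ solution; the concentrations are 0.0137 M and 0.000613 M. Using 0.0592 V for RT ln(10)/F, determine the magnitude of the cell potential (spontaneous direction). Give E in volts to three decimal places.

+0.080 V

For a concentration cell E°cell = 0. The 0.0137 M side is the cathode (reduction is favoured where [Cu⁺] is higher).
With n = 1, E = −(0.0592/1) log([Cu⁺]ₐₙ/[Cu⁺]꜀ₐₜ) = −(0.0592/1) log(0.000613/0.0137) = −(0.0592/1)(-1.349) = +0.080 V.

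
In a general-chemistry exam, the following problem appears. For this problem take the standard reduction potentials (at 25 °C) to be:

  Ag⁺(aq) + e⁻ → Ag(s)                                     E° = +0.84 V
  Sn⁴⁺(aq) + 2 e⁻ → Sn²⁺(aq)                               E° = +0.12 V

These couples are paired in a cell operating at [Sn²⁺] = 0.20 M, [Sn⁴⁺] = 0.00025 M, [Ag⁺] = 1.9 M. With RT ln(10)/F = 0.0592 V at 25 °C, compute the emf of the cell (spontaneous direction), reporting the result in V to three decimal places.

+0.822 V

Ag⁺/Ag is the cathode (higher E°), Sn⁴⁺/Sn²⁺ the anode: E°cell = +0.84 − (+0.12) = +0.72 V, n = 2.
Overall: 2 Ag⁺(aq) + Sn²⁺(aq) → 2 Ag(s) + Sn⁴⁺(aq)
Q = [Sn⁴⁺] / ([Ag⁺]^2·[Sn²⁺]); log Q = -3.461.
E = E° − (0.0592/n) log Q = +0.72 − (0.0592/2)(-3.461) = +0.822 V.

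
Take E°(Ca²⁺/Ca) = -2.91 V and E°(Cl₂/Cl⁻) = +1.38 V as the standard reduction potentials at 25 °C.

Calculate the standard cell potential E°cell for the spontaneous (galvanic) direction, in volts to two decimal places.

+4.29 V

The Cl₂/Cl⁻ couple has the higher reduction potential, so it is the cathode; Ca²⁺/Ca is oxidised at the anode.
E°cell = E°(cathode) − E°(anode) = (+1.38) − (-2.91) = +4.29 V.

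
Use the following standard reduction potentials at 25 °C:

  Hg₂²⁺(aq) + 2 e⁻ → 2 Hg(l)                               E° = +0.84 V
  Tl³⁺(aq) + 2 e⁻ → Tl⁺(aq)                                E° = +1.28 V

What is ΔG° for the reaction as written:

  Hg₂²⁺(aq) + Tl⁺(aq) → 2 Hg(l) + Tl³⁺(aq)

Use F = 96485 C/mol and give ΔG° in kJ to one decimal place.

+84.9 kJ

As written, Hg₂²⁺/Hg is reduced (cathode) and Tl³⁺/Tl⁺ is oxidised (anode), so E°cell = (+0.84) − (+1.28) = -0.44 V.
Balancing electrons gives n = 2.
ΔG° = −nFE° = −(2)(96485)(-0.44) = 84,907 J = +84.9 kJ.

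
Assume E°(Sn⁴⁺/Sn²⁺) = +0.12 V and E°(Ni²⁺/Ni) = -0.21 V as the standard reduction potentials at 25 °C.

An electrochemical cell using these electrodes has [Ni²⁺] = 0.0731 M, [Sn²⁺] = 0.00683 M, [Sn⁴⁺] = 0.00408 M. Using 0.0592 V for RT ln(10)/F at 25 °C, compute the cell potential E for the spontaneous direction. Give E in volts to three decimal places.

Sn⁴⁺/Sn²⁺ is the cathode (higher E°), Ni²⁺/Ni the anode: E°cell = +0.12 − (-0.21) = +0.33 V, n = 2.
Overall: Sn⁴⁺(aq) + Ni(s) → Sn²⁺(aq) + Ni²⁺(aq)
Q = [Sn²⁺]·[Ni²⁺] / ([Sn⁴⁺]); log Q = -0.912.
E = E° − (0.0592/n) log Q = +0.33 − (0.0592/2)(-0.912) = +0.357 V.

+0.357 V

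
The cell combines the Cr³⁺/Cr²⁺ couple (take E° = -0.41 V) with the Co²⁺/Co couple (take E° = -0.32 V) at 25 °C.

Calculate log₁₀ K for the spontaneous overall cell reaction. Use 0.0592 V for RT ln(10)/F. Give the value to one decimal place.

3.0

Cathode: Co²⁺/Co; anode: Cr³⁺/Cr²⁺. E°cell = +0.09 V, n = 2.
log K = nE°cell / 0.0592 = (2)(+0.09) / 0.0592 = 3.0.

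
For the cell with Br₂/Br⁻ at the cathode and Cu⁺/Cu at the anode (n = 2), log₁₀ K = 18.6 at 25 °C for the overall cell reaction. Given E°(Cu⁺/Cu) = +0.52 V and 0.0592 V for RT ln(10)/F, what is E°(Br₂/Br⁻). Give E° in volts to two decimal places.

+1.07 V

E°cell = (0.0592/n)·log K = (0.0592/2)(18.6) = +0.551 V.
Since Br₂/Br⁻ is the cathode and Cu⁺/Cu the anode, E°cell = E°(Br₂/Br⁻) − E°(Cu⁺/Cu).
So E°(Br₂/Br⁻) = E°cell + E°(Cu⁺/Cu) = +0.551 + (+0.52) = +1.07 V.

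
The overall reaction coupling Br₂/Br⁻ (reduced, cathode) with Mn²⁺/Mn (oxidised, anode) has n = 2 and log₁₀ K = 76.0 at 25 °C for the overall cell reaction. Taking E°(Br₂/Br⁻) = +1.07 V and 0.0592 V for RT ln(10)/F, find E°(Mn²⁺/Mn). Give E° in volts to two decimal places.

E°cell = (0.0592/n)·log K = (0.0592/2)(76.0) = +2.250 V.
Since Br₂/Br⁻ is the cathode and Mn²⁺/Mn the anode, E°cell = E°(Br₂/Br⁻) − E°(Mn²⁺/Mn).
So E°(Mn²⁺/Mn) = E°(Br₂/Br⁻) − E°cell = (+1.07) − (+2.250) = -1.18 V.

-1.18 V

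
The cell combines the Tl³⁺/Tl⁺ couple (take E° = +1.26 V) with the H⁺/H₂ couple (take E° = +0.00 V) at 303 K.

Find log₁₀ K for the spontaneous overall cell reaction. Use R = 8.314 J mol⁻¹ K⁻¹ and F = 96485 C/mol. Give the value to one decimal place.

41.9

Cathode: Tl³⁺/Tl⁺; anode: H⁺/H₂. E°cell = (+1.26) − (+0.00) = +1.26 V, with n = 2.
ΔG° = −nFE° = −RT ln K, so ln K = nFE°/(RT) = (2)(96485)(+1.26) / ((8.314)(303)) = 96.518.
log₁₀ K = 96.518 / ln 10 = 41.9.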